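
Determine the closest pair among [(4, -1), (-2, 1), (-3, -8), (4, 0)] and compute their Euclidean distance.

Computing all pairwise distances among 4 points:

d((4, -1), (-2, 1)) = 6.3246
d((4, -1), (-3, -8)) = 9.8995
d((4, -1), (4, 0)) = 1.0 <-- minimum
d((-2, 1), (-3, -8)) = 9.0554
d((-2, 1), (4, 0)) = 6.0828
d((-3, -8), (4, 0)) = 10.6301

Closest pair: (4, -1) and (4, 0) with distance 1.0

The closest pair is (4, -1) and (4, 0) with Euclidean distance 1.0. For 4 points, brute-force pairwise comparison is shown above. For large n, the divide-and-conquer algorithm (sort by x, recurse on halves, check the dividing strip) achieves O(n log n).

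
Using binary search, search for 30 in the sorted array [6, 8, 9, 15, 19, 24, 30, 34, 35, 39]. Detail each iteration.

Binary search for 30 in [6, 8, 9, 15, 19, 24, 30, 34, 35, 39]:

lo=0, hi=9, mid=4, arr[mid]=19 -> 19 < 30, search right half
lo=5, hi=9, mid=7, arr[mid]=34 -> 34 > 30, search left half
lo=5, hi=6, mid=5, arr[mid]=24 -> 24 < 30, search right half
lo=6, hi=6, mid=6, arr[mid]=30 -> Found target at index 6!

Binary search finds 30 at index 6 after 4 comparisons. The search repeatedly halves the search space by comparing with the middle element.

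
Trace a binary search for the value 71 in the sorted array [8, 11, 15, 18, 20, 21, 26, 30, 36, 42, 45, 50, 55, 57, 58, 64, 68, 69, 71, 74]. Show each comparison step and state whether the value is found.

Binary search for 71 in [8, 11, 15, 18, 20, 21, 26, 30, 36, 42, 45, 50, 55, 57, 58, 64, 68, 69, 71, 74]:

lo=0, hi=19, mid=9, arr[mid]=42 -> 42 < 71, search right half
lo=10, hi=19, mid=14, arr[mid]=58 -> 58 < 71, search right half
lo=15, hi=19, mid=17, arr[mid]=69 -> 69 < 71, search right half
lo=18, hi=19, mid=18, arr[mid]=71 -> Found target at index 18!

Binary search finds 71 at index 18 after 4 comparisons. The search repeatedly halves the search space by comparing with the middle element.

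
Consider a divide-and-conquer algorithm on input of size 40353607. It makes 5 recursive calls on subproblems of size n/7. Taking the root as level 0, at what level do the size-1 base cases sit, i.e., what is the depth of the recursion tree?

For divide and conquer with division factor 7:

Problem sizes at each level:
Level 0: 40353607
Level 1: 5764801
Level 2: 823543
Level 3: 117649
Level 4: 16807
Level 5: 2401
Level 6: 343
Level 7: 49
Level 8: 7
Level 9: 1

The root is level 0 and the size-1 base case is level 9 (the tree spans levels 0 through 9, i.e. 10 levels counting the root), so the depth is the number of divisions: log_7(40353607) = 9

The recursion tree depth is log_7(40353607) = 9. At each level, the problem size is divided by 7, so it takes 9 divisions to reduce to a base case of size 1. The algorithm makes 5 recursive calls at each level.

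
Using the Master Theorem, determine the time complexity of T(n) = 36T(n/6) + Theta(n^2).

Master Theorem for T(n) = 36T(n/6) + O(n^2):

a = 36, b = 6, c = 2
log_b(a) = log_6(36) = 2.0000

Case 2: c = 2 = log_6(36) = 2.0000
T(n) = O(n^2 log n) = O(n^2 log n)

For T(n) = 36T(n/6) + O(n^2): log_6(36) = 2.0000. This is Case 2 of the Master Theorem (c = log_b(a), equal work at all levels), giving O(n^2 log n).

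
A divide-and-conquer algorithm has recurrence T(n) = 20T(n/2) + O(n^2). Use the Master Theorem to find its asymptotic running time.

Master Theorem for T(n) = 20T(n/2) + O(n^2):

a = 20, b = 2, c = 2
log_b(a) = log_2(20) = 4.3219

Case 1: c = 2 < log_2(20) = 4.3219
T(n) = O(n^(log_2 20))

For T(n) = 20T(n/2) + O(n^2): log_2(20) = 4.3219. This is Case 1 of the Master Theorem (c < log_b(a), work dominated by leaves), giving O(n^(log_2 20)).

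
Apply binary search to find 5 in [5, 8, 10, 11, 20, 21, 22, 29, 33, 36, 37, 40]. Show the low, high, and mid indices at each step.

Binary search for 5 in [5, 8, 10, 11, 20, 21, 22, 29, 33, 36, 37, 40]:

lo=0, hi=11, mid=5, arr[mid]=21 -> 21 > 5, search left half
lo=0, hi=4, mid=2, arr[mid]=10 -> 10 > 5, search left half
lo=0, hi=1, mid=0, arr[mid]=5 -> Found target at index 0!

Binary search finds 5 at index 0 after 3 comparisons. The search repeatedly halves the search space by comparing with the middle element.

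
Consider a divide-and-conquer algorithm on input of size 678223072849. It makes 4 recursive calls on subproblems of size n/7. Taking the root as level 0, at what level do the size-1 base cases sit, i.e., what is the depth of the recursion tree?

For divide and conquer with division factor 7:

Problem sizes at each level:
Level 0: 678223072849
Level 1: 96889010407
Level 2: 13841287201
Level 3: 1977326743
Level 4: 282475249
Level 5: 40353607
Level 6: 5764801
Level 7: 823543
Level 8: 117649
Level 9: 16807
Level 10: 2401
Level 11: 343
Level 12: 49
Level 13: 7
Level 14: 1

The root is level 0 and the size-1 base case is level 14 (the tree spans levels 0 through 14, i.e. 15 levels counting the root), so the depth is the number of divisions: log_7(678223072849) = 14

The recursion tree depth is log_7(678223072849) = 14. At each level, the problem size is divided by 7, so it takes 14 divisions to reduce to a base case of size 1. The algorithm makes 4 recursive calls at each level.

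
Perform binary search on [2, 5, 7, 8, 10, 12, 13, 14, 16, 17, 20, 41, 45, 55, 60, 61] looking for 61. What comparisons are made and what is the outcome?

Binary search for 61 in [2, 5, 7, 8, 10, 12, 13, 14, 16, 17, 20, 41, 45, 55, 60, 61]:

lo=0, hi=15, mid=7, arr[mid]=14 -> 14 < 61, search right half
lo=8, hi=15, mid=11, arr[mid]=41 -> 41 < 61, search right half
lo=12, hi=15, mid=13, arr[mid]=55 -> 55 < 61, search right half
lo=14, hi=15, mid=14, arr[mid]=60 -> 60 < 61, search right half
lo=15, hi=15, mid=15, arr[mid]=61 -> Found target at index 15!

Binary search finds 61 at index 15 after 5 comparisons. The search repeatedly halves the search space by comparing with the middle element.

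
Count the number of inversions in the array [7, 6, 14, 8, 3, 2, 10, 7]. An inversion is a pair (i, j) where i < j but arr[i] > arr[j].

Finding inversions in [7, 6, 14, 8, 3, 2, 10, 7]:

(0, 1): arr[0]=7 > arr[1]=6
(0, 4): arr[0]=7 > arr[4]=3
(0, 5): arr[0]=7 > arr[5]=2
(1, 4): arr[1]=6 > arr[4]=3
(1, 5): arr[1]=6 > arr[5]=2
(2, 3): arr[2]=14 > arr[3]=8
(2, 4): arr[2]=14 > arr[4]=3
(2, 5): arr[2]=14 > arr[5]=2
(2, 6): arr[2]=14 > arr[6]=10
(2, 7): arr[2]=14 > arr[7]=7
(3, 4): arr[3]=8 > arr[4]=3
(3, 5): arr[3]=8 > arr[5]=2
(3, 7): arr[3]=8 > arr[7]=7
(4, 5): arr[4]=3 > arr[5]=2
(6, 7): arr[6]=10 > arr[7]=7

Total inversions: 15

The array has 15 inversion(s): (0,1), (0,4), (0,5), (1,4), (1,5), (2,3), (2,4), (2,5), (2,6), (2,7), (3,4), (3,5), (3,7), (4,5), (6,7). Each pair (i,j) satisfies i < j and arr[i] > arr[j].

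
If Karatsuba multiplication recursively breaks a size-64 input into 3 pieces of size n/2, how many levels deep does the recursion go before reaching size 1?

For divide and conquer with division factor 2:

Problem sizes at each level:
Level 0: 64
Level 1: 32
Level 2: 16
Level 3: 8
Level 4: 4
Level 5: 2
Level 6: 1

The root is level 0 and the size-1 base case is level 6 (the tree spans levels 0 through 6, i.e. 7 levels counting the root), so the depth is the number of divisions: log_2(64) = 6

The recursion tree depth is log_2(64) = 6. At each level, the problem size is divided by 2, so it takes 6 divisions to reduce to a base case of size 1. The algorithm makes 3 recursive calls at each level.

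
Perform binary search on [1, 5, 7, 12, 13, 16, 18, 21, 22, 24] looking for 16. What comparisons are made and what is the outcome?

Binary search for 16 in [1, 5, 7, 12, 13, 16, 18, 21, 22, 24]:

lo=0, hi=9, mid=4, arr[mid]=13 -> 13 < 16, search right half
lo=5, hi=9, mid=7, arr[mid]=21 -> 21 > 16, search left half
lo=5, hi=6, mid=5, arr[mid]=16 -> Found target at index 5!

Binary search finds 16 at index 5 after 3 comparisons. The search repeatedly halves the search space by comparing with the middle element.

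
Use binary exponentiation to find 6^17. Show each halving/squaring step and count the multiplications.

Computing 6^17 by squaring (build up from 6^1; each line after the first costs one multiplication):

6^1 = 6
6^2 = (6^1)^2 = 6^2 = 36
6^4 = (6^2)^2 = 36^2 = 1296
6^8 = (6^4)^2 = 1296^2 = 1679616
6^16 = (6^8)^2 = 1679616^2 = 2821109907456
6^17 = 6 * 6^16 = 6 * 2821109907456 = 16926659444736

Result: 16926659444736
Multiplications needed: 5 (5 lines after 6^1)

6^17 = 16926659444736. Using exponentiation by squaring, this requires 5 multiplications. The key idea: if the exponent is even, square the half-power; if odd, multiply by the base once.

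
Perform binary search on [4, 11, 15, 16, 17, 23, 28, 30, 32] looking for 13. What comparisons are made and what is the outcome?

Binary search for 13 in [4, 11, 15, 16, 17, 23, 28, 30, 32]:

lo=0, hi=8, mid=4, arr[mid]=17 -> 17 > 13, search left half
lo=0, hi=3, mid=1, arr[mid]=11 -> 11 < 13, search right half
lo=2, hi=3, mid=2, arr[mid]=15 -> 15 > 13, search left half
lo=2 > hi=1, target 13 not found

Binary search determines that 13 is not in the array after 3 comparisons. The search space was exhausted without finding the target.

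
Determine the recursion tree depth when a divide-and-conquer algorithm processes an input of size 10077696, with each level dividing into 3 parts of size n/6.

For divide and conquer with division factor 6:

Problem sizes at each level:
Level 0: 10077696
Level 1: 1679616
Level 2: 279936
Level 3: 46656
Level 4: 7776
Level 5: 1296
Level 6: 216
Level 7: 36
Level 8: 6
Level 9: 1

The root is level 0 and the size-1 base case is level 9 (the tree spans levels 0 through 9, i.e. 10 levels counting the root), so the depth is the number of divisions: log_6(10077696) = 9

The recursion tree depth is log_6(10077696) = 9. At each level, the problem size is divided by 6, so it takes 9 divisions to reduce to a base case of size 1. The algorithm makes 3 recursive calls at each level.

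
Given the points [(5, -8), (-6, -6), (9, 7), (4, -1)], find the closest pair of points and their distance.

Computing all pairwise distances among 4 points:

d((5, -8), (-6, -6)) = 11.1803
d((5, -8), (9, 7)) = 15.5242
d((5, -8), (4, -1)) = 7.0711 <-- minimum
d((-6, -6), (9, 7)) = 19.8494
d((-6, -6), (4, -1)) = 11.1803
d((9, 7), (4, -1)) = 9.434

Closest pair: (5, -8) and (4, -1) with distance 7.0711

The closest pair is (5, -8) and (4, -1) with Euclidean distance 7.0711. For 4 points, brute-force pairwise comparison is shown above. For large n, the divide-and-conquer algorithm (sort by x, recurse on halves, check the dividing strip) achieves O(n log n).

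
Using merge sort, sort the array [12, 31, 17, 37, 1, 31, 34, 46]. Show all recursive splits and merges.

Merge sort trace:

Split: [12, 31, 17, 37, 1, 31, 34, 46] -> [12, 31, 17, 37] and [1, 31, 34, 46]
  Split: [12, 31, 17, 37] -> [12, 31] and [17, 37]
    Split: [12, 31] -> [12] and [31]
    Merge: [12] + [31] -> [12, 31]
    Split: [17, 37] -> [17] and [37]
    Merge: [17] + [37] -> [17, 37]
  Merge: [12, 31] + [17, 37] -> [12, 17, 31, 37]
  Split: [1, 31, 34, 46] -> [1, 31] and [34, 46]
    Split: [1, 31] -> [1] and [31]
    Merge: [1] + [31] -> [1, 31]
    Split: [34, 46] -> [34] and [46]
    Merge: [34] + [46] -> [34, 46]
  Merge: [1, 31] + [34, 46] -> [1, 31, 34, 46]
Merge: [12, 17, 31, 37] + [1, 31, 34, 46] -> [1, 12, 17, 31, 31, 34, 37, 46]

Final sorted array: [1, 12, 17, 31, 31, 34, 37, 46]

The merge sort proceeds by recursively splitting the array and merging sorted halves.
After all merges, the sorted array is [1, 12, 17, 31, 31, 34, 37, 46].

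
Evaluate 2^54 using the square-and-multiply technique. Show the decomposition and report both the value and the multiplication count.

Computing 2^54 by squaring (build up from 2^1; each line after the first costs one multiplication):

2^1 = 2
2^2 = (2^1)^2 = 2^2 = 4
2^3 = 2 * 2^2 = 2 * 4 = 8
2^6 = (2^3)^2 = 8^2 = 64
2^12 = (2^6)^2 = 64^2 = 4096
2^13 = 2 * 2^12 = 2 * 4096 = 8192
2^26 = (2^13)^2 = 8192^2 = 67108864
2^27 = 2 * 2^26 = 2 * 67108864 = 134217728
2^54 = (2^27)^2 = 134217728^2 = 18014398509481984

Result: 18014398509481984
Multiplications needed: 8 (8 lines after 2^1)

2^54 = 18014398509481984. Using exponentiation by squaring, this requires 8 multiplications. The key idea: if the exponent is even, square the half-power; if odd, multiply by the base once.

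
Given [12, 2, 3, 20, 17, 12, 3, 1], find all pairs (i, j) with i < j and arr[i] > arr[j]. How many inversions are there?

Finding inversions in [12, 2, 3, 20, 17, 12, 3, 1]:

(0, 1): arr[0]=12 > arr[1]=2
(0, 2): arr[0]=12 > arr[2]=3
(0, 6): arr[0]=12 > arr[6]=3
(0, 7): arr[0]=12 > arr[7]=1
(1, 7): arr[1]=2 > arr[7]=1
(2, 7): arr[2]=3 > arr[7]=1
(3, 4): arr[3]=20 > arr[4]=17
(3, 5): arr[3]=20 > arr[5]=12
(3, 6): arr[3]=20 > arr[6]=3
(3, 7): arr[3]=20 > arr[7]=1
(4, 5): arr[4]=17 > arr[5]=12
(4, 6): arr[4]=17 > arr[6]=3
(4, 7): arr[4]=17 > arr[7]=1
(5, 6): arr[5]=12 > arr[6]=3
(5, 7): arr[5]=12 > arr[7]=1
(6, 7): arr[6]=3 > arr[7]=1

Total inversions: 16

The array has 16 inversion(s): (0,1), (0,2), (0,6), (0,7), (1,7), (2,7), (3,4), (3,5), (3,6), (3,7), (4,5), (4,6), (4,7), (5,6), (5,7), (6,7). Each pair (i,j) satisfies i < j and arr[i] > arr[j].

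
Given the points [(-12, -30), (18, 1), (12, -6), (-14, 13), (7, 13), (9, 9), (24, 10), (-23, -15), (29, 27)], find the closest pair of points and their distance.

Computing all pairwise distances among 9 points:

d((-12, -30), (18, 1)) = 43.1393
d((-12, -30), (12, -6)) = 33.9411
d((-12, -30), (-14, 13)) = 43.0465
d((-12, -30), (7, 13)) = 47.0106
d((-12, -30), (9, 9)) = 44.2945
d((-12, -30), (24, 10)) = 53.8145
d((-12, -30), (-23, -15)) = 18.6011
d((-12, -30), (29, 27)) = 70.214
d((18, 1), (12, -6)) = 9.2195
d((18, 1), (-14, 13)) = 34.176
d((18, 1), (7, 13)) = 16.2788
d((18, 1), (9, 9)) = 12.0416
d((18, 1), (24, 10)) = 10.8167
d((18, 1), (-23, -15)) = 44.0114
d((18, 1), (29, 27)) = 28.2312
d((12, -6), (-14, 13)) = 32.2025
d((12, -6), (7, 13)) = 19.6469
d((12, -6), (9, 9)) = 15.2971
d((12, -6), (24, 10)) = 20.0
d((12, -6), (-23, -15)) = 36.1386
d((12, -6), (29, 27)) = 37.1214
d((-14, 13), (7, 13)) = 21.0
d((-14, 13), (9, 9)) = 23.3452
d((-14, 13), (24, 10)) = 38.1182
d((-14, 13), (-23, -15)) = 29.4109
d((-14, 13), (29, 27)) = 45.2217
d((7, 13), (9, 9)) = 4.4721 <-- minimum
d((7, 13), (24, 10)) = 17.2627
d((7, 13), (-23, -15)) = 41.0366
d((7, 13), (29, 27)) = 26.0768
d((9, 9), (24, 10)) = 15.0333
d((9, 9), (-23, -15)) = 40.0
d((9, 9), (29, 27)) = 26.9072
d((24, 10), (-23, -15)) = 53.2353
d((24, 10), (29, 27)) = 17.72
d((-23, -15), (29, 27)) = 66.8431

Closest pair: (7, 13) and (9, 9) with distance 4.4721

The closest pair is (7, 13) and (9, 9) with Euclidean distance 4.4721. For 9 points, brute-force pairwise comparison is shown above. For large n, the divide-and-conquer algorithm (sort by x, recurse on halves, check the dividing strip) achieves O(n log n).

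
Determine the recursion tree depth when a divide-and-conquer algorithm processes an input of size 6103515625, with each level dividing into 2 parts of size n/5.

For divide and conquer with division factor 5:

Problem sizes at each level:
Level 0: 6103515625
Level 1: 1220703125
Level 2: 244140625
Level 3: 48828125
Level 4: 9765625
Level 5: 1953125
Level 6: 390625
Level 7: 78125
Level 8: 15625
Level 9: 3125
Level 10: 625
Level 11: 125
Level 12: 25
Level 13: 5
Level 14: 1

The root is level 0 and the size-1 base case is level 14 (the tree spans levels 0 through 14, i.e. 15 levels counting the root), so the depth is the number of divisions: log_5(6103515625) = 14

The recursion tree depth is log_5(6103515625) = 14. At each level, the problem size is divided by 5, so it takes 14 divisions to reduce to a base case of size 1. The algorithm makes 2 recursive calls at each level.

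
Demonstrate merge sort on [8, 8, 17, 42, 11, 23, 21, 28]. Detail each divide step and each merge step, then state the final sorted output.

Merge sort trace:

Split: [8, 8, 17, 42, 11, 23, 21, 28] -> [8, 8, 17, 42] and [11, 23, 21, 28]
  Split: [8, 8, 17, 42] -> [8, 8] and [17, 42]
    Split: [8, 8] -> [8] and [8]
    Merge: [8] + [8] -> [8, 8]
    Split: [17, 42] -> [17] and [42]
    Merge: [17] + [42] -> [17, 42]
  Merge: [8, 8] + [17, 42] -> [8, 8, 17, 42]
  Split: [11, 23, 21, 28] -> [11, 23] and [21, 28]
    Split: [11, 23] -> [11] and [23]
    Merge: [11] + [23] -> [11, 23]
    Split: [21, 28] -> [21] and [28]
    Merge: [21] + [28] -> [21, 28]
  Merge: [11, 23] + [21, 28] -> [11, 21, 23, 28]
Merge: [8, 8, 17, 42] + [11, 21, 23, 28] -> [8, 8, 11, 17, 21, 23, 28, 42]

Final sorted array: [8, 8, 11, 17, 21, 23, 28, 42]

The merge sort proceeds by recursively splitting the array and merging sorted halves.
After all merges, the sorted array is [8, 8, 11, 17, 21, 23, 28, 42].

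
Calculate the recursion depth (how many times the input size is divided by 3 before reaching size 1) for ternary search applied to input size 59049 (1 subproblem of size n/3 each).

For divide and conquer with division factor 3:

Problem sizes at each level:
Level 0: 59049
Level 1: 19683
Level 2: 6561
Level 3: 2187
Level 4: 729
Level 5: 243
Level 6: 81
Level 7: 27
Level 8: 9
Level 9: 3
Level 10: 1

The root is level 0 and the size-1 base case is level 10 (the tree spans levels 0 through 10, i.e. 11 levels counting the root), so the depth is the number of divisions: log_3(59049) = 10

The recursion tree depth is log_3(59049) = 10. At each level, the problem size is divided by 3, so it takes 10 divisions to reduce to a base case of size 1. The algorithm makes 1 recursive call at each level.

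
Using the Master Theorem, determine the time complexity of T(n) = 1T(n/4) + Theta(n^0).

Master Theorem for T(n) = 1T(n/4) + O(n^0):

a = 1, b = 4, c = 0
log_b(a) = log_4(1) = 0.0000

Case 2: c = 0 = log_4(1) = 0.0000
T(n) = O(n^0 log n) = O(log n)

For T(n) = 1T(n/4) + O(n^0): log_4(1) = 0.0000. This is Case 2 of the Master Theorem (c = log_b(a), equal work at all levels), giving O(log n).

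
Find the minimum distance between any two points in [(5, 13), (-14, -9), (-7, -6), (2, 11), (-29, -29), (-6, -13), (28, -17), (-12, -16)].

Computing all pairwise distances among 8 points:

d((5, 13), (-14, -9)) = 29.0689
d((5, 13), (-7, -6)) = 22.4722
d((5, 13), (2, 11)) = 3.6056 <-- minimum
d((5, 13), (-29, -29)) = 54.037
d((5, 13), (-6, -13)) = 28.2312
d((5, 13), (28, -17)) = 37.8021
d((5, 13), (-12, -16)) = 33.6155
d((-14, -9), (-7, -6)) = 7.6158
d((-14, -9), (2, 11)) = 25.6125
d((-14, -9), (-29, -29)) = 25.0
d((-14, -9), (-6, -13)) = 8.9443
d((-14, -9), (28, -17)) = 42.7551
d((-14, -9), (-12, -16)) = 7.2801
d((-7, -6), (2, 11)) = 19.2354
d((-7, -6), (-29, -29)) = 31.8277
d((-7, -6), (-6, -13)) = 7.0711
d((-7, -6), (28, -17)) = 36.6879
d((-7, -6), (-12, -16)) = 11.1803
d((2, 11), (-29, -29)) = 50.6063
d((2, 11), (-6, -13)) = 25.2982
d((2, 11), (28, -17)) = 38.2099
d((2, 11), (-12, -16)) = 30.4138
d((-29, -29), (-6, -13)) = 28.0179
d((-29, -29), (28, -17)) = 58.2495
d((-29, -29), (-12, -16)) = 21.4009
d((-6, -13), (28, -17)) = 34.2345
d((-6, -13), (-12, -16)) = 6.7082
d((28, -17), (-12, -16)) = 40.0125

Closest pair: (5, 13) and (2, 11) with distance 3.6056

The closest pair is (5, 13) and (2, 11) with Euclidean distance 3.6056. For 8 points, brute-force pairwise comparison is shown above. For large n, the divide-and-conquer algorithm (sort by x, recurse on halves, check the dividing strip) achieves O(n log n).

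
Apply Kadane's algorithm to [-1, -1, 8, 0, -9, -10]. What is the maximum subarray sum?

Using Kadane's algorithm on [-1, -1, 8, 0, -9, -10]:

Scanning through the array:
Position 1 (value -1): max_ending_here = -1, max_so_far = -1
Position 2 (value 8): max_ending_here = 8, max_so_far = 8
Position 3 (value 0): max_ending_here = 8, max_so_far = 8
Position 4 (value -9): max_ending_here = -1, max_so_far = 8
Position 5 (value -10): max_ending_here = -10, max_so_far = 8

Maximum subarray: [8]
Maximum sum: 8

The maximum subarray is [8] with sum 8. This subarray runs from index 2 to index 2.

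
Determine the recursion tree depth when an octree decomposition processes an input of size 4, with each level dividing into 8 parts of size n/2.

For divide and conquer with division factor 2:

Problem sizes at each level:
Level 0: 4
Level 1: 2
Level 2: 1

The root is level 0 and the size-1 base case is level 2 (the tree spans levels 0 through 2, i.e. 3 levels counting the root), so the depth is the number of divisions: log_2(4) = 2

The recursion tree depth is log_2(4) = 2. At each level, the problem size is divided by 2, so it takes 2 divisions to reduce to a base case of size 1. The algorithm makes 8 recursive calls at each level.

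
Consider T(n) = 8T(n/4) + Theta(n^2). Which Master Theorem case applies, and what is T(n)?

Master Theorem for T(n) = 8T(n/4) + O(n^2):

a = 8, b = 4, c = 2
log_b(a) = log_4(8) = 1.5000

Case 3: c = 2 > log_4(8) = 1.5000
T(n) = O(n^2) = O(n^2)

For T(n) = 8T(n/4) + O(n^2): log_4(8) = 1.5000. This is Case 3 of the Master Theorem (c > log_b(a), work dominated by root), giving O(n^2).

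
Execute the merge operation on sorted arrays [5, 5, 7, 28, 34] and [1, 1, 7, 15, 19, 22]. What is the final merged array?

Merging process:

Compare 5 vs 1: take 1 from right. Merged: [1]
Compare 5 vs 1: take 1 from right. Merged: [1, 1]
Compare 5 vs 7: take 5 from left. Merged: [1, 1, 5]
Compare 5 vs 7: take 5 from left. Merged: [1, 1, 5, 5]
Compare 7 vs 7: take 7 from left. Merged: [1, 1, 5, 5, 7]
Compare 28 vs 7: take 7 from right. Merged: [1, 1, 5, 5, 7, 7]
Compare 28 vs 15: take 15 from right. Merged: [1, 1, 5, 5, 7, 7, 15]
Compare 28 vs 19: take 19 from right. Merged: [1, 1, 5, 5, 7, 7, 15, 19]
Compare 28 vs 22: take 22 from right. Merged: [1, 1, 5, 5, 7, 7, 15, 19, 22]
Append remaining from left: [28, 34]. Merged: [1, 1, 5, 5, 7, 7, 15, 19, 22, 28, 34]

Final merged array: [1, 1, 5, 5, 7, 7, 15, 19, 22, 28, 34]
Total comparisons: 9

The merged array is [1, 1, 5, 5, 7, 7, 15, 19, 22, 28, 34], requiring 9 comparisons. The merge step runs in O(n) time where n is the total number of elements.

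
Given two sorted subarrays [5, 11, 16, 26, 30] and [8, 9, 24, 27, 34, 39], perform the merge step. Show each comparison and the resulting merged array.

Merging process:

Compare 5 vs 8: take 5 from left. Merged: [5]
Compare 11 vs 8: take 8 from right. Merged: [5, 8]
Compare 11 vs 9: take 9 from right. Merged: [5, 8, 9]
Compare 11 vs 24: take 11 from left. Merged: [5, 8, 9, 11]
Compare 16 vs 24: take 16 from left. Merged: [5, 8, 9, 11, 16]
Compare 26 vs 24: take 24 from right. Merged: [5, 8, 9, 11, 16, 24]
Compare 26 vs 27: take 26 from left. Merged: [5, 8, 9, 11, 16, 24, 26]
Compare 30 vs 27: take 27 from right. Merged: [5, 8, 9, 11, 16, 24, 26, 27]
Compare 30 vs 34: take 30 from left. Merged: [5, 8, 9, 11, 16, 24, 26, 27, 30]
Append remaining from right: [34, 39]. Merged: [5, 8, 9, 11, 16, 24, 26, 27, 30, 34, 39]

Final merged array: [5, 8, 9, 11, 16, 24, 26, 27, 30, 34, 39]
Total comparisons: 9

The merged array is [5, 8, 9, 11, 16, 24, 26, 27, 30, 34, 39], requiring 9 comparisons. The merge step runs in O(n) time where n is the total number of elements.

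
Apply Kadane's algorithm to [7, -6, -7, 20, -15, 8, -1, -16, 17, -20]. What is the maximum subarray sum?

Using Kadane's algorithm on [7, -6, -7, 20, -15, 8, -1, -16, 17, -20]:

Scanning through the array:
Position 1 (value -6): max_ending_here = 1, max_so_far = 7
Position 2 (value -7): max_ending_here = -6, max_so_far = 7
Position 3 (value 20): max_ending_here = 20, max_so_far = 20
Position 4 (value -15): max_ending_here = 5, max_so_far = 20
Position 5 (value 8): max_ending_here = 13, max_so_far = 20
Position 6 (value -1): max_ending_here = 12, max_so_far = 20
Position 7 (value -16): max_ending_here = -4, max_so_far = 20
Position 8 (value 17): max_ending_here = 17, max_so_far = 20
Position 9 (value -20): max_ending_here = -3, max_so_far = 20

Maximum subarray: [20]
Maximum sum: 20

The maximum subarray is [20] with sum 20. This subarray runs from index 3 to index 3.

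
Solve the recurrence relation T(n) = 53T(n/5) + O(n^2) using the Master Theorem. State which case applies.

Master Theorem for T(n) = 53T(n/5) + O(n^2):

a = 53, b = 5, c = 2
log_b(a) = log_5(53) = 2.4669

Case 1: c = 2 < log_5(53) = 2.4669
T(n) = O(n^(log_5 53))

For T(n) = 53T(n/5) + O(n^2): log_5(53) = 2.4669. This is Case 1 of the Master Theorem (c < log_b(a), work dominated by leaves), giving O(n^(log_5 53)).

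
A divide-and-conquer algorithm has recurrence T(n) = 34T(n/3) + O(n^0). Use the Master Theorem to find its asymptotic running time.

Master Theorem for T(n) = 34T(n/3) + O(n^0):

a = 34, b = 3, c = 0
log_b(a) = log_3(34) = 3.2098

Case 1: c = 0 < log_3(34) = 3.2098
T(n) = O(n^(log_3 34))

For T(n) = 34T(n/3) + O(n^0): log_3(34) = 3.2098. This is Case 1 of the Master Theorem (c < log_b(a), work dominated by leaves), giving O(n^(log_3 34)).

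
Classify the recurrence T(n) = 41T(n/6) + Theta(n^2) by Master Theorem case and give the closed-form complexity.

Master Theorem for T(n) = 41T(n/6) + O(n^2):

a = 41, b = 6, c = 2
log_b(a) = log_6(41) = 2.0726

Case 1: c = 2 < log_6(41) = 2.0726
T(n) = O(n^(log_6 41))

For T(n) = 41T(n/6) + O(n^2): log_6(41) = 2.0726. This is Case 1 of the Master Theorem (c < log_b(a), work dominated by leaves), giving O(n^(log_6 41)).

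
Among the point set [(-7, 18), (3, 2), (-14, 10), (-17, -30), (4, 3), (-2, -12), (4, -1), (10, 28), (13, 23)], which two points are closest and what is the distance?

Computing all pairwise distances among 9 points:

d((-7, 18), (3, 2)) = 18.868
d((-7, 18), (-14, 10)) = 10.6301
d((-7, 18), (-17, -30)) = 49.0306
d((-7, 18), (4, 3)) = 18.6011
d((-7, 18), (-2, -12)) = 30.4138
d((-7, 18), (4, -1)) = 21.9545
d((-7, 18), (10, 28)) = 19.7231
d((-7, 18), (13, 23)) = 20.6155
d((3, 2), (-14, 10)) = 18.7883
d((3, 2), (-17, -30)) = 37.7359
d((3, 2), (4, 3)) = 1.4142 <-- minimum
d((3, 2), (-2, -12)) = 14.8661
d((3, 2), (4, -1)) = 3.1623
d((3, 2), (10, 28)) = 26.9258
d((3, 2), (13, 23)) = 23.2594
d((-14, 10), (-17, -30)) = 40.1123
d((-14, 10), (4, 3)) = 19.3132
d((-14, 10), (-2, -12)) = 25.0599
d((-14, 10), (4, -1)) = 21.095
d((-14, 10), (10, 28)) = 30.0
d((-14, 10), (13, 23)) = 29.9666
d((-17, -30), (4, 3)) = 39.1152
d((-17, -30), (-2, -12)) = 23.4307
d((-17, -30), (4, -1)) = 35.805
d((-17, -30), (10, 28)) = 63.9766
d((-17, -30), (13, 23)) = 60.9016
d((4, 3), (-2, -12)) = 16.1555
d((4, 3), (4, -1)) = 4.0
d((4, 3), (10, 28)) = 25.7099
d((4, 3), (13, 23)) = 21.9317
d((-2, -12), (4, -1)) = 12.53
d((-2, -12), (10, 28)) = 41.7612
d((-2, -12), (13, 23)) = 38.0789
d((4, -1), (10, 28)) = 29.6142
d((4, -1), (13, 23)) = 25.632
d((10, 28), (13, 23)) = 5.831

Closest pair: (3, 2) and (4, 3) with distance 1.4142

The closest pair is (3, 2) and (4, 3) with Euclidean distance 1.4142. For 9 points, brute-force pairwise comparison is shown above. For large n, the divide-and-conquer algorithm (sort by x, recurse on halves, check the dividing strip) achieves O(n log n).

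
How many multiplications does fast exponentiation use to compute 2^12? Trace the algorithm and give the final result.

Computing 2^12 by squaring (build up from 2^1; each line after the first costs one multiplication):

2^1 = 2
2^2 = (2^1)^2 = 2^2 = 4
2^3 = 2 * 2^2 = 2 * 4 = 8
2^6 = (2^3)^2 = 8^2 = 64
2^12 = (2^6)^2 = 64^2 = 4096

Result: 4096
Multiplications needed: 4 (4 lines after 2^1)

2^12 = 4096. Using exponentiation by squaring, this requires 4 multiplications. The key idea: if the exponent is even, square the half-power; if odd, multiply by the base once.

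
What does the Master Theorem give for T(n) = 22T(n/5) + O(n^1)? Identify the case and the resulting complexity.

Master Theorem for T(n) = 22T(n/5) + O(n^1):

a = 22, b = 5, c = 1
log_b(a) = log_5(22) = 1.9206

Case 1: c = 1 < log_5(22) = 1.9206
T(n) = O(n^(log_5 22))

For T(n) = 22T(n/5) + O(n^1): log_5(22) = 1.9206. This is Case 1 of the Master Theorem (c < log_b(a), work dominated by leaves), giving O(n^(log_5 22)).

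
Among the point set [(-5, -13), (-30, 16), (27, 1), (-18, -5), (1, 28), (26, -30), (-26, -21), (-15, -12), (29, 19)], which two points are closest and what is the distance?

Computing all pairwise distances among 9 points:

d((-5, -13), (-30, 16)) = 38.2884
d((-5, -13), (27, 1)) = 34.9285
d((-5, -13), (-18, -5)) = 15.2643
d((-5, -13), (1, 28)) = 41.4367
d((-5, -13), (26, -30)) = 35.3553
d((-5, -13), (-26, -21)) = 22.4722
d((-5, -13), (-15, -12)) = 10.0499
d((-5, -13), (29, 19)) = 46.6905
d((-30, 16), (27, 1)) = 58.9406
d((-30, 16), (-18, -5)) = 24.1868
d((-30, 16), (1, 28)) = 33.2415
d((-30, 16), (26, -30)) = 72.4707
d((-30, 16), (-26, -21)) = 37.2156
d((-30, 16), (-15, -12)) = 31.7648
d((-30, 16), (29, 19)) = 59.0762
d((27, 1), (-18, -5)) = 45.3982
d((27, 1), (1, 28)) = 37.4833
d((27, 1), (26, -30)) = 31.0161
d((27, 1), (-26, -21)) = 57.3847
d((27, 1), (-15, -12)) = 43.9659
d((27, 1), (29, 19)) = 18.1108
d((-18, -5), (1, 28)) = 38.0789
d((-18, -5), (26, -30)) = 50.6063
d((-18, -5), (-26, -21)) = 17.8885
d((-18, -5), (-15, -12)) = 7.6158 <-- minimum
d((-18, -5), (29, 19)) = 52.7731
d((1, 28), (26, -30)) = 63.1585
d((1, 28), (-26, -21)) = 55.9464
d((1, 28), (-15, -12)) = 43.0813
d((1, 28), (29, 19)) = 29.4109
d((26, -30), (-26, -21)) = 52.7731
d((26, -30), (-15, -12)) = 44.7772
d((26, -30), (29, 19)) = 49.0918
d((-26, -21), (-15, -12)) = 14.2127
d((-26, -21), (29, 19)) = 68.0074
d((-15, -12), (29, 19)) = 53.8238

Closest pair: (-18, -5) and (-15, -12) with distance 7.6158

The closest pair is (-18, -5) and (-15, -12) with Euclidean distance 7.6158. For 9 points, brute-force pairwise comparison is shown above. For large n, the divide-and-conquer algorithm (sort by x, recurse on halves, check the dividing strip) achieves O(n log n).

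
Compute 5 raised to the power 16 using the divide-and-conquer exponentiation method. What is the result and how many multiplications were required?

Computing 5^16 by squaring (build up from 5^1; each line after the first costs one multiplication):

5^1 = 5
5^2 = (5^1)^2 = 5^2 = 25
5^4 = (5^2)^2 = 25^2 = 625
5^8 = (5^4)^2 = 625^2 = 390625
5^16 = (5^8)^2 = 390625^2 = 152587890625

Result: 152587890625
Multiplications needed: 4 (4 lines after 5^1)

5^16 = 152587890625. Using exponentiation by squaring, this requires 4 multiplications. The key idea: if the exponent is even, square the half-power; if odd, multiply by the base once.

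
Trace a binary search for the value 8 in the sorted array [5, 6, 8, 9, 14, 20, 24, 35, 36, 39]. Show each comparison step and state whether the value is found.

Binary search for 8 in [5, 6, 8, 9, 14, 20, 24, 35, 36, 39]:

lo=0, hi=9, mid=4, arr[mid]=14 -> 14 > 8, search left half
lo=0, hi=3, mid=1, arr[mid]=6 -> 6 < 8, search right half
lo=2, hi=3, mid=2, arr[mid]=8 -> Found target at index 2!

Binary search finds 8 at index 2 after 3 comparisons. The search repeatedly halves the search space by comparing with the middle element.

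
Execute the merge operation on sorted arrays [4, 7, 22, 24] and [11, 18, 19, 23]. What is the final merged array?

Merging process:

Compare 4 vs 11: take 4 from left. Merged: [4]
Compare 7 vs 11: take 7 from left. Merged: [4, 7]
Compare 22 vs 11: take 11 from right. Merged: [4, 7, 11]
Compare 22 vs 18: take 18 from right. Merged: [4, 7, 11, 18]
Compare 22 vs 19: take 19 from right. Merged: [4, 7, 11, 18, 19]
Compare 22 vs 23: take 22 from left. Merged: [4, 7, 11, 18, 19, 22]
Compare 24 vs 23: take 23 from right. Merged: [4, 7, 11, 18, 19, 22, 23]
Append remaining from left: [24]. Merged: [4, 7, 11, 18, 19, 22, 23, 24]

Final merged array: [4, 7, 11, 18, 19, 22, 23, 24]
Total comparisons: 7

The merged array is [4, 7, 11, 18, 19, 22, 23, 24], requiring 7 comparisons. The merge step runs in O(n) time where n is the total number of elements.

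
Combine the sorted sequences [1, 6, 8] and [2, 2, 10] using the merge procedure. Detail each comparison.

Merging process:

Compare 1 vs 2: take 1 from left. Merged: [1]
Compare 6 vs 2: take 2 from right. Merged: [1, 2]
Compare 6 vs 2: take 2 from right. Merged: [1, 2, 2]
Compare 6 vs 10: take 6 from left. Merged: [1, 2, 2, 6]
Compare 8 vs 10: take 8 from left. Merged: [1, 2, 2, 6, 8]
Append remaining from right: [10]. Merged: [1, 2, 2, 6, 8, 10]

Final merged array: [1, 2, 2, 6, 8, 10]
Total comparisons: 5

The merged array is [1, 2, 2, 6, 8, 10], requiring 5 comparisons. The merge step runs in O(n) time where n is the total number of elements.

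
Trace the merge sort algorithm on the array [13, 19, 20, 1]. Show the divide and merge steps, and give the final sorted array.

Merge sort trace:

Split: [13, 19, 20, 1] -> [13, 19] and [20, 1]
  Split: [13, 19] -> [13] and [19]
  Merge: [13] + [19] -> [13, 19]
  Split: [20, 1] -> [20] and [1]
  Merge: [20] + [1] -> [1, 20]
Merge: [13, 19] + [1, 20] -> [1, 13, 19, 20]

Final sorted array: [1, 13, 19, 20]

The merge sort proceeds by recursively splitting the array and merging sorted halves.
After all merges, the sorted array is [1, 13, 19, 20].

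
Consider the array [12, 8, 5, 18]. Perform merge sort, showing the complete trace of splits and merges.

Merge sort trace:

Split: [12, 8, 5, 18] -> [12, 8] and [5, 18]
  Split: [12, 8] -> [12] and [8]
  Merge: [12] + [8] -> [8, 12]
  Split: [5, 18] -> [5] and [18]
  Merge: [5] + [18] -> [5, 18]
Merge: [8, 12] + [5, 18] -> [5, 8, 12, 18]

Final sorted array: [5, 8, 12, 18]

The merge sort proceeds by recursively splitting the array and merging sorted halves.
After all merges, the sorted array is [5, 8, 12, 18].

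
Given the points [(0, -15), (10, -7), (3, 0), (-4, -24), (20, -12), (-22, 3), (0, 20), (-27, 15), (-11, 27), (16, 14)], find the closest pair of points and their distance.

Computing all pairwise distances among 10 points:

d((0, -15), (10, -7)) = 12.8062
d((0, -15), (3, 0)) = 15.2971
d((0, -15), (-4, -24)) = 9.8489 <-- minimum
d((0, -15), (20, -12)) = 20.2237
d((0, -15), (-22, 3)) = 28.4253
d((0, -15), (0, 20)) = 35.0
d((0, -15), (-27, 15)) = 40.3609
d((0, -15), (-11, 27)) = 43.4166
d((0, -15), (16, 14)) = 33.121
d((10, -7), (3, 0)) = 9.8995
d((10, -7), (-4, -24)) = 22.0227
d((10, -7), (20, -12)) = 11.1803
d((10, -7), (-22, 3)) = 33.5261
d((10, -7), (0, 20)) = 28.7924
d((10, -7), (-27, 15)) = 43.0465
d((10, -7), (-11, 27)) = 39.9625
d((10, -7), (16, 14)) = 21.8403
d((3, 0), (-4, -24)) = 25.0
d((3, 0), (20, -12)) = 20.8087
d((3, 0), (-22, 3)) = 25.1794
d((3, 0), (0, 20)) = 20.2237
d((3, 0), (-27, 15)) = 33.541
d((3, 0), (-11, 27)) = 30.4138
d((3, 0), (16, 14)) = 19.105
d((-4, -24), (20, -12)) = 26.8328
d((-4, -24), (-22, 3)) = 32.45
d((-4, -24), (0, 20)) = 44.1814
d((-4, -24), (-27, 15)) = 45.2769
d((-4, -24), (-11, 27)) = 51.4782
d((-4, -24), (16, 14)) = 42.9418
d((20, -12), (-22, 3)) = 44.5982
d((20, -12), (0, 20)) = 37.7359
d((20, -12), (-27, 15)) = 54.2033
d((20, -12), (-11, 27)) = 49.8197
d((20, -12), (16, 14)) = 26.3059
d((-22, 3), (0, 20)) = 27.8029
d((-22, 3), (-27, 15)) = 13.0
d((-22, 3), (-11, 27)) = 26.4008
d((-22, 3), (16, 14)) = 39.5601
d((0, 20), (-27, 15)) = 27.4591
d((0, 20), (-11, 27)) = 13.0384
d((0, 20), (16, 14)) = 17.088
d((-27, 15), (-11, 27)) = 20.0
d((-27, 15), (16, 14)) = 43.0116
d((-11, 27), (16, 14)) = 29.9666

Closest pair: (0, -15) and (-4, -24) with distance 9.8489

The closest pair is (0, -15) and (-4, -24) with Euclidean distance 9.8489. For 10 points, brute-force pairwise comparison is shown above. For large n, the divide-and-conquer algorithm (sort by x, recurse on halves, check the dividing strip) achieves O(n log n).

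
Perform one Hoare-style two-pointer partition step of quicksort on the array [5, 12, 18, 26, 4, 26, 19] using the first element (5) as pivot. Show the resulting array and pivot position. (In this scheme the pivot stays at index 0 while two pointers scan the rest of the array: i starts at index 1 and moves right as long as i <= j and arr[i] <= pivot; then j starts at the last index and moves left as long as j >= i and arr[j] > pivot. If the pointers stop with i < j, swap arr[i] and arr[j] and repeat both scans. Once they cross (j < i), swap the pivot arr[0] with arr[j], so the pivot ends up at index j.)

Hoare-style two-pointer partition with pivot = 5:

Initial array: [5, 12, 18, 26, 4, 26, 19]

Pointers start at i = 1, j = 6.
i stops at index 1 (arr[1]=12 > 5), j stops at index 4 (arr[4]=4 <= 5): swap arr[1] and arr[4], array becomes [5, 4, 18, 26, 12, 26, 19]
i ends at 2, j ends at 1: the pointers have crossed (j < i), so scanning stops.

Swap pivot arr[0] with arr[1] to place pivot at position 1: [4, 5, 18, 26, 12, 26, 19]
Pivot position: 1

After partitioning with pivot 5, the array becomes [4, 5, 18, 26, 12, 26, 19]. The pivot is placed at index 1. All elements to the left of the pivot are <= 5, and all elements to the right are > 5.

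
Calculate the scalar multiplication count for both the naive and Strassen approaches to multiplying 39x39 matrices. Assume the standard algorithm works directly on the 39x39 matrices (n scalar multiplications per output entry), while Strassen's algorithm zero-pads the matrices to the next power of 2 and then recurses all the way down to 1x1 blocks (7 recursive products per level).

Matrix multiplication for 39x39 matrices:

Strassen's algorithm requires power-of-2 dimensions. Pad 39x39 to 64x64 (next power of 2).

Standard algorithm: 39^3 = 59319 multiplications
Strassen's algorithm: 7^(log2(64)) = 7^6 = 117649 multiplications
Difference: 59319 - 117649 = -58330 (Strassen uses MORE here due to padding overhead — for small or just-over-power-of-2 n, padding can outweigh the per-level savings)

Standard: 59319 multiplications (39^3). Strassen: 117649 multiplications (7^6, after padding to 64x64). Strassen reduces 8 recursive multiplications to 7 at each level.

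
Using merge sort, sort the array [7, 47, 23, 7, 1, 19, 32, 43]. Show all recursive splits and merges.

Merge sort trace:

Split: [7, 47, 23, 7, 1, 19, 32, 43] -> [7, 47, 23, 7] and [1, 19, 32, 43]
  Split: [7, 47, 23, 7] -> [7, 47] and [23, 7]
    Split: [7, 47] -> [7] and [47]
    Merge: [7] + [47] -> [7, 47]
    Split: [23, 7] -> [23] and [7]
    Merge: [23] + [7] -> [7, 23]
  Merge: [7, 47] + [7, 23] -> [7, 7, 23, 47]
  Split: [1, 19, 32, 43] -> [1, 19] and [32, 43]
    Split: [1, 19] -> [1] and [19]
    Merge: [1] + [19] -> [1, 19]
    Split: [32, 43] -> [32] and [43]
    Merge: [32] + [43] -> [32, 43]
  Merge: [1, 19] + [32, 43] -> [1, 19, 32, 43]
Merge: [7, 7, 23, 47] + [1, 19, 32, 43] -> [1, 7, 7, 19, 23, 32, 43, 47]

Final sorted array: [1, 7, 7, 19, 23, 32, 43, 47]

The merge sort proceeds by recursively splitting the array and merging sorted halves.
After all merges, the sorted array is [1, 7, 7, 19, 23, 32, 43, 47].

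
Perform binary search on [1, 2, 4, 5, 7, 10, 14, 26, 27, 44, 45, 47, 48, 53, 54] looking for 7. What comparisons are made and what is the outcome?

Binary search for 7 in [1, 2, 4, 5, 7, 10, 14, 26, 27, 44, 45, 47, 48, 53, 54]:

lo=0, hi=14, mid=7, arr[mid]=26 -> 26 > 7, search left half
lo=0, hi=6, mid=3, arr[mid]=5 -> 5 < 7, search right half
lo=4, hi=6, mid=5, arr[mid]=10 -> 10 > 7, search left half
lo=4, hi=4, mid=4, arr[mid]=7 -> Found target at index 4!

Binary search finds 7 at index 4 after 4 comparisons. The search repeatedly halves the search space by comparing with the middle element.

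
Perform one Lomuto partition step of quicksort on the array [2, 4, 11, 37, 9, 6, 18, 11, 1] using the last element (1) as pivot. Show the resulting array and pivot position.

Lomuto partition with pivot = 1:

Initial array: [2, 4, 11, 37, 9, 6, 18, 11, 1]

arr[0]=2 > 1: no swap
arr[1]=4 > 1: no swap
arr[2]=11 > 1: no swap
arr[3]=37 > 1: no swap
arr[4]=9 > 1: no swap
arr[5]=6 > 1: no swap
arr[6]=18 > 1: no swap
arr[7]=11 > 1: no swap

Place pivot at position 0: [1, 4, 11, 37, 9, 6, 18, 11, 2]
Pivot position: 0

After partitioning with pivot 1, the array becomes [1, 4, 11, 37, 9, 6, 18, 11, 2]. The pivot is placed at index 0. All elements to the left of the pivot are <= 1, and all elements to the right are > 1.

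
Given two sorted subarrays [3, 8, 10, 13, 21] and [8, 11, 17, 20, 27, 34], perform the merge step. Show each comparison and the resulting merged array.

Merging process:

Compare 3 vs 8: take 3 from left. Merged: [3]
Compare 8 vs 8: take 8 from left. Merged: [3, 8]
Compare 10 vs 8: take 8 from right. Merged: [3, 8, 8]
Compare 10 vs 11: take 10 from left. Merged: [3, 8, 8, 10]
Compare 13 vs 11: take 11 from right. Merged: [3, 8, 8, 10, 11]
Compare 13 vs 17: take 13 from left. Merged: [3, 8, 8, 10, 11, 13]
Compare 21 vs 17: take 17 from right. Merged: [3, 8, 8, 10, 11, 13, 17]
Compare 21 vs 20: take 20 from right. Merged: [3, 8, 8, 10, 11, 13, 17, 20]
Compare 21 vs 27: take 21 from left. Merged: [3, 8, 8, 10, 11, 13, 17, 20, 21]
Append remaining from right: [27, 34]. Merged: [3, 8, 8, 10, 11, 13, 17, 20, 21, 27, 34]

Final merged array: [3, 8, 8, 10, 11, 13, 17, 20, 21, 27, 34]
Total comparisons: 9

The merged array is [3, 8, 8, 10, 11, 13, 17, 20, 21, 27, 34], requiring 9 comparisons. The merge step runs in O(n) time where n is the total number of elements.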